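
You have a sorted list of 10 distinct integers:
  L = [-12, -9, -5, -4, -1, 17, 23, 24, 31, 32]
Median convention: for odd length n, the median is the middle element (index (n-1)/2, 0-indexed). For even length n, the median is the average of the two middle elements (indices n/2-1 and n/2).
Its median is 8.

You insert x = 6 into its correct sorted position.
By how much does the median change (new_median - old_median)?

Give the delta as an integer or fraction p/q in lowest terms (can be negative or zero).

Answer: -2

Derivation:
Old median = 8
After inserting x = 6: new sorted = [-12, -9, -5, -4, -1, 6, 17, 23, 24, 31, 32]
New median = 6
Delta = 6 - 8 = -2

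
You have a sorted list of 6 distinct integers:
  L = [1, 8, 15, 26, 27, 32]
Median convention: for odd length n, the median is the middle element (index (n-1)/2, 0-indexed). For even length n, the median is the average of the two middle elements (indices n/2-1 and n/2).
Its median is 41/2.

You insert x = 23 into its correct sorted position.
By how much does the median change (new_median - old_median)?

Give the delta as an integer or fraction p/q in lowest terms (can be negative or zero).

Answer: 5/2

Derivation:
Old median = 41/2
After inserting x = 23: new sorted = [1, 8, 15, 23, 26, 27, 32]
New median = 23
Delta = 23 - 41/2 = 5/2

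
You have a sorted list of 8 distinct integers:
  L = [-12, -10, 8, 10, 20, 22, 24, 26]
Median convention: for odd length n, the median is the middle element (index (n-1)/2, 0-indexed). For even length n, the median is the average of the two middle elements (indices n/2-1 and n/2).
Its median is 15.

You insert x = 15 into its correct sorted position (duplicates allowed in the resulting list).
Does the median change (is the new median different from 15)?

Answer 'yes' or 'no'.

Answer: no

Derivation:
Old median = 15
Insert x = 15
New median = 15
Changed? no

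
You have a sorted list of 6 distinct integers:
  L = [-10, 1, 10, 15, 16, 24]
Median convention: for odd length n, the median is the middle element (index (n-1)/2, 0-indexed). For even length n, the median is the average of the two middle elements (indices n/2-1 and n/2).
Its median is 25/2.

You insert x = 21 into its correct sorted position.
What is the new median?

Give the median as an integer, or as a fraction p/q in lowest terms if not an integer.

Answer: 15

Derivation:
Old list (sorted, length 6): [-10, 1, 10, 15, 16, 24]
Old median = 25/2
Insert x = 21
Old length even (6). Middle pair: indices 2,3 = 10,15.
New length odd (7). New median = single middle element.
x = 21: 5 elements are < x, 1 elements are > x.
New sorted list: [-10, 1, 10, 15, 16, 21, 24]
New median = 15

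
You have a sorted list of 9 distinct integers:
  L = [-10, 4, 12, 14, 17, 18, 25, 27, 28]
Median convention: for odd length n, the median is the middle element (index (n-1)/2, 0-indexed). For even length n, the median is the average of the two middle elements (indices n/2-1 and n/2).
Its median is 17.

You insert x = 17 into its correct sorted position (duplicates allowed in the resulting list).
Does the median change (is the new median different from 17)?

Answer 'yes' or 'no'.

Answer: no

Derivation:
Old median = 17
Insert x = 17
New median = 17
Changed? no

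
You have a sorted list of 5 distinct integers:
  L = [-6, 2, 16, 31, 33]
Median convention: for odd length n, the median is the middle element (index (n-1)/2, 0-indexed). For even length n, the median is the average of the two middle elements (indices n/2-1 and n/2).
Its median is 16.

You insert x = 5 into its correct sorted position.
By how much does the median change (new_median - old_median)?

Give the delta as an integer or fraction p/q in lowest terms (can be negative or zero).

Old median = 16
After inserting x = 5: new sorted = [-6, 2, 5, 16, 31, 33]
New median = 21/2
Delta = 21/2 - 16 = -11/2

Answer: -11/2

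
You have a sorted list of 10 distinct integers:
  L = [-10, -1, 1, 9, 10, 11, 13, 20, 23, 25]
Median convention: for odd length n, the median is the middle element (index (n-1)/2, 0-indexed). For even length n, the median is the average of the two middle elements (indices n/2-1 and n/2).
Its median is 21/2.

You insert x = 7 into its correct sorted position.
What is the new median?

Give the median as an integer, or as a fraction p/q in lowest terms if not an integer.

Answer: 10

Derivation:
Old list (sorted, length 10): [-10, -1, 1, 9, 10, 11, 13, 20, 23, 25]
Old median = 21/2
Insert x = 7
Old length even (10). Middle pair: indices 4,5 = 10,11.
New length odd (11). New median = single middle element.
x = 7: 3 elements are < x, 7 elements are > x.
New sorted list: [-10, -1, 1, 7, 9, 10, 11, 13, 20, 23, 25]
New median = 10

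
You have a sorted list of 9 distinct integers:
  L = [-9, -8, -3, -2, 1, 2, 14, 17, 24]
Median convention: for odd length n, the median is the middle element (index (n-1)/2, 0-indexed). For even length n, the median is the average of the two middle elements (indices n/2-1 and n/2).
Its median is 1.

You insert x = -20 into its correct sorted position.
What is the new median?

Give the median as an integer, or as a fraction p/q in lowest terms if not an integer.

Answer: -1/2

Derivation:
Old list (sorted, length 9): [-9, -8, -3, -2, 1, 2, 14, 17, 24]
Old median = 1
Insert x = -20
Old length odd (9). Middle was index 4 = 1.
New length even (10). New median = avg of two middle elements.
x = -20: 0 elements are < x, 9 elements are > x.
New sorted list: [-20, -9, -8, -3, -2, 1, 2, 14, 17, 24]
New median = -1/2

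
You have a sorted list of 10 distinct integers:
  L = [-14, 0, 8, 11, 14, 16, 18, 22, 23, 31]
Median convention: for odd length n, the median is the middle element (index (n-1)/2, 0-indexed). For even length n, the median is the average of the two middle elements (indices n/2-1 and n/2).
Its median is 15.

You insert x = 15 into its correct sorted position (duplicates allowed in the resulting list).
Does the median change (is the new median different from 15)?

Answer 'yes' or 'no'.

Old median = 15
Insert x = 15
New median = 15
Changed? no

Answer: no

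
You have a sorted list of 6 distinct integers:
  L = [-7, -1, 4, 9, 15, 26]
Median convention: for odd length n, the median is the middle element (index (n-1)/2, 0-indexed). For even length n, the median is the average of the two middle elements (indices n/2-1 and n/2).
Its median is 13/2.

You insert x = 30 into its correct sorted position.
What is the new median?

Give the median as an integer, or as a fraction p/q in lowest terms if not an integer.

Old list (sorted, length 6): [-7, -1, 4, 9, 15, 26]
Old median = 13/2
Insert x = 30
Old length even (6). Middle pair: indices 2,3 = 4,9.
New length odd (7). New median = single middle element.
x = 30: 6 elements are < x, 0 elements are > x.
New sorted list: [-7, -1, 4, 9, 15, 26, 30]
New median = 9

Answer: 9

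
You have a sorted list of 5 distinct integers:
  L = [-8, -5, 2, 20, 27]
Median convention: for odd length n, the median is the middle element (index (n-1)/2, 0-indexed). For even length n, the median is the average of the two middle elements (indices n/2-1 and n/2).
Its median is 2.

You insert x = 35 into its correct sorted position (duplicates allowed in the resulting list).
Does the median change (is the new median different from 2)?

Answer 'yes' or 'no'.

Old median = 2
Insert x = 35
New median = 11
Changed? yes

Answer: yes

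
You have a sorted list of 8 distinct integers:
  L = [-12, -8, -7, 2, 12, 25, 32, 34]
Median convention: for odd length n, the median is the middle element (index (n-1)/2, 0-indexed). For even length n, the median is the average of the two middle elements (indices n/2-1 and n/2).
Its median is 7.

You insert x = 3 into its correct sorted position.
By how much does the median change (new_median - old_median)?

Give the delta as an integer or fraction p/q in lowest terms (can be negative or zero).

Old median = 7
After inserting x = 3: new sorted = [-12, -8, -7, 2, 3, 12, 25, 32, 34]
New median = 3
Delta = 3 - 7 = -4

Answer: -4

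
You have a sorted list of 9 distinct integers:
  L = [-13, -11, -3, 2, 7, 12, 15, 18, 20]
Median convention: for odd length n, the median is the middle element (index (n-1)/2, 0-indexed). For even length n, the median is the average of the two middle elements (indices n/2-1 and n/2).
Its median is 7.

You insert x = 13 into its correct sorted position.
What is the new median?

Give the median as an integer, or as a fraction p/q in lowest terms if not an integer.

Answer: 19/2

Derivation:
Old list (sorted, length 9): [-13, -11, -3, 2, 7, 12, 15, 18, 20]
Old median = 7
Insert x = 13
Old length odd (9). Middle was index 4 = 7.
New length even (10). New median = avg of two middle elements.
x = 13: 6 elements are < x, 3 elements are > x.
New sorted list: [-13, -11, -3, 2, 7, 12, 13, 15, 18, 20]
New median = 19/2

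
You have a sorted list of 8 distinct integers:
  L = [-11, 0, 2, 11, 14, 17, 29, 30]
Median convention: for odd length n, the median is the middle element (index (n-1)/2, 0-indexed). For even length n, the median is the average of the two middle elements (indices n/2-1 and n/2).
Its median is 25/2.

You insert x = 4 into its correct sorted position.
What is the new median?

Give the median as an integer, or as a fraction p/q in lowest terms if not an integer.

Answer: 11

Derivation:
Old list (sorted, length 8): [-11, 0, 2, 11, 14, 17, 29, 30]
Old median = 25/2
Insert x = 4
Old length even (8). Middle pair: indices 3,4 = 11,14.
New length odd (9). New median = single middle element.
x = 4: 3 elements are < x, 5 elements are > x.
New sorted list: [-11, 0, 2, 4, 11, 14, 17, 29, 30]
New median = 11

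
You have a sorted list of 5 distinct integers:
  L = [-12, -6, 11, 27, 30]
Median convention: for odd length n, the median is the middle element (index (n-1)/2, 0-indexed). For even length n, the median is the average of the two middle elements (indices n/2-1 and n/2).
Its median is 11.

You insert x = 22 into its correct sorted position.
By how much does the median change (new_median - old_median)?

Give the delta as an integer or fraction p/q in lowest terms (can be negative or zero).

Answer: 11/2

Derivation:
Old median = 11
After inserting x = 22: new sorted = [-12, -6, 11, 22, 27, 30]
New median = 33/2
Delta = 33/2 - 11 = 11/2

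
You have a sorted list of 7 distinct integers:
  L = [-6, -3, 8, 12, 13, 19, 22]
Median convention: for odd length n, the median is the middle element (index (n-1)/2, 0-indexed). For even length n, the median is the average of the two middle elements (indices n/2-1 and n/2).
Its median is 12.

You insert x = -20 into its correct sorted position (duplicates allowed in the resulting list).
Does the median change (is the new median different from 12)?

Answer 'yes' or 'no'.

Old median = 12
Insert x = -20
New median = 10
Changed? yes

Answer: yes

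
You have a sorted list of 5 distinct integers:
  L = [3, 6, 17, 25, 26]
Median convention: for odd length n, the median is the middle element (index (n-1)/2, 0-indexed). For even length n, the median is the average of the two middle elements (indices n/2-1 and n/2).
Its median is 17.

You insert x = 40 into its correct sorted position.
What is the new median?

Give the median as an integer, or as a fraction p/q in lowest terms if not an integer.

Answer: 21

Derivation:
Old list (sorted, length 5): [3, 6, 17, 25, 26]
Old median = 17
Insert x = 40
Old length odd (5). Middle was index 2 = 17.
New length even (6). New median = avg of two middle elements.
x = 40: 5 elements are < x, 0 elements are > x.
New sorted list: [3, 6, 17, 25, 26, 40]
New median = 21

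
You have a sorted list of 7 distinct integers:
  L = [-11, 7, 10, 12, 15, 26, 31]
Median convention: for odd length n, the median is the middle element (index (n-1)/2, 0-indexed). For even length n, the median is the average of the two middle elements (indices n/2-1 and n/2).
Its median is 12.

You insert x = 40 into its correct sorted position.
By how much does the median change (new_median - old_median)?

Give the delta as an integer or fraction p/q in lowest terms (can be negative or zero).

Answer: 3/2

Derivation:
Old median = 12
After inserting x = 40: new sorted = [-11, 7, 10, 12, 15, 26, 31, 40]
New median = 27/2
Delta = 27/2 - 12 = 3/2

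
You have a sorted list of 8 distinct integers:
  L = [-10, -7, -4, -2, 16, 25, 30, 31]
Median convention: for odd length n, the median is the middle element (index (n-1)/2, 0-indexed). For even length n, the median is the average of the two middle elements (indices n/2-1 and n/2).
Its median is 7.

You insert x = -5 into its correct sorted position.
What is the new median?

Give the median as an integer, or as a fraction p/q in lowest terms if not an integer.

Old list (sorted, length 8): [-10, -7, -4, -2, 16, 25, 30, 31]
Old median = 7
Insert x = -5
Old length even (8). Middle pair: indices 3,4 = -2,16.
New length odd (9). New median = single middle element.
x = -5: 2 elements are < x, 6 elements are > x.
New sorted list: [-10, -7, -5, -4, -2, 16, 25, 30, 31]
New median = -2

Answer: -2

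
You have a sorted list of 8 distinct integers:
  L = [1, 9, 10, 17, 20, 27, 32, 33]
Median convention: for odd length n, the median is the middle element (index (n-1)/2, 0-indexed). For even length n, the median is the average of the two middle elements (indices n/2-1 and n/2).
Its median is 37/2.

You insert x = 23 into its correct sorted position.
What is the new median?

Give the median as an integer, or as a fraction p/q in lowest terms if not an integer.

Old list (sorted, length 8): [1, 9, 10, 17, 20, 27, 32, 33]
Old median = 37/2
Insert x = 23
Old length even (8). Middle pair: indices 3,4 = 17,20.
New length odd (9). New median = single middle element.
x = 23: 5 elements are < x, 3 elements are > x.
New sorted list: [1, 9, 10, 17, 20, 23, 27, 32, 33]
New median = 20

Answer: 20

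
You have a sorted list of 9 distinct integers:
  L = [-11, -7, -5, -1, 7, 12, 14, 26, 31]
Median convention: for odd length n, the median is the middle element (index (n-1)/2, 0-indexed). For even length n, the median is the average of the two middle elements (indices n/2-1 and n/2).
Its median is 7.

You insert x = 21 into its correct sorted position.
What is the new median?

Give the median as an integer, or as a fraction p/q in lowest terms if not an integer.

Answer: 19/2

Derivation:
Old list (sorted, length 9): [-11, -7, -5, -1, 7, 12, 14, 26, 31]
Old median = 7
Insert x = 21
Old length odd (9). Middle was index 4 = 7.
New length even (10). New median = avg of two middle elements.
x = 21: 7 elements are < x, 2 elements are > x.
New sorted list: [-11, -7, -5, -1, 7, 12, 14, 21, 26, 31]
New median = 19/2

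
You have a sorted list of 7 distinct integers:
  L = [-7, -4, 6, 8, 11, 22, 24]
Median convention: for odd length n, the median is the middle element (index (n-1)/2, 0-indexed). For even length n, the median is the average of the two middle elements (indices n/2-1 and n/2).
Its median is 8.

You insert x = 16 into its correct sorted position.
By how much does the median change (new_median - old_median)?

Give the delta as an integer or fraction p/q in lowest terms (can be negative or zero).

Answer: 3/2

Derivation:
Old median = 8
After inserting x = 16: new sorted = [-7, -4, 6, 8, 11, 16, 22, 24]
New median = 19/2
Delta = 19/2 - 8 = 3/2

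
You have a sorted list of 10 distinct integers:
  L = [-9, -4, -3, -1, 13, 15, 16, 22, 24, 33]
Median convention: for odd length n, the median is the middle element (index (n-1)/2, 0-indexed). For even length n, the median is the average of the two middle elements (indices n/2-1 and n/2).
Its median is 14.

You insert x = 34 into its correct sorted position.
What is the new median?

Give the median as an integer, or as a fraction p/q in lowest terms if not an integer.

Answer: 15

Derivation:
Old list (sorted, length 10): [-9, -4, -3, -1, 13, 15, 16, 22, 24, 33]
Old median = 14
Insert x = 34
Old length even (10). Middle pair: indices 4,5 = 13,15.
New length odd (11). New median = single middle element.
x = 34: 10 elements are < x, 0 elements are > x.
New sorted list: [-9, -4, -3, -1, 13, 15, 16, 22, 24, 33, 34]
New median = 15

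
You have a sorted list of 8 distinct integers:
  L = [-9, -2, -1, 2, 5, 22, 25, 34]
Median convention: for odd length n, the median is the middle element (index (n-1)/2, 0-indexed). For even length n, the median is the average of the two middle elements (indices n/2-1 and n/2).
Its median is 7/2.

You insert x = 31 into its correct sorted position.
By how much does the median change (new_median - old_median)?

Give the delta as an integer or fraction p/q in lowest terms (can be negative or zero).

Answer: 3/2

Derivation:
Old median = 7/2
After inserting x = 31: new sorted = [-9, -2, -1, 2, 5, 22, 25, 31, 34]
New median = 5
Delta = 5 - 7/2 = 3/2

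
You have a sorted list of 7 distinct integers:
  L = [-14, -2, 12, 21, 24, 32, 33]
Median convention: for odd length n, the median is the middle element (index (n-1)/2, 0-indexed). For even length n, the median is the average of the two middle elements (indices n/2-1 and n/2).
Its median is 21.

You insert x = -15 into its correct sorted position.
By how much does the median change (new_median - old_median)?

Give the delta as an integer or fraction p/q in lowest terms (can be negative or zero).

Answer: -9/2

Derivation:
Old median = 21
After inserting x = -15: new sorted = [-15, -14, -2, 12, 21, 24, 32, 33]
New median = 33/2
Delta = 33/2 - 21 = -9/2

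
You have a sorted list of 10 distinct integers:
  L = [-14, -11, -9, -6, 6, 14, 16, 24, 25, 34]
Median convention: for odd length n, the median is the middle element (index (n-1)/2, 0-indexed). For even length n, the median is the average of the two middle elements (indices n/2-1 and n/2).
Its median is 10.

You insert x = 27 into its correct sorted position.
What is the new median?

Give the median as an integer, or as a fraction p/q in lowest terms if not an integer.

Old list (sorted, length 10): [-14, -11, -9, -6, 6, 14, 16, 24, 25, 34]
Old median = 10
Insert x = 27
Old length even (10). Middle pair: indices 4,5 = 6,14.
New length odd (11). New median = single middle element.
x = 27: 9 elements are < x, 1 elements are > x.
New sorted list: [-14, -11, -9, -6, 6, 14, 16, 24, 25, 27, 34]
New median = 14

Answer: 14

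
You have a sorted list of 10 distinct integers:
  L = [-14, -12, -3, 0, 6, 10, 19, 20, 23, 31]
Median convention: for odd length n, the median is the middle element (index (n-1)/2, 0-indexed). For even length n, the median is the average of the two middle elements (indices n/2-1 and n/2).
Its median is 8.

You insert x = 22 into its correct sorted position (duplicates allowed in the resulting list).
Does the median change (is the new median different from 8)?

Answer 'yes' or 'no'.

Answer: yes

Derivation:
Old median = 8
Insert x = 22
New median = 10
Changed? yes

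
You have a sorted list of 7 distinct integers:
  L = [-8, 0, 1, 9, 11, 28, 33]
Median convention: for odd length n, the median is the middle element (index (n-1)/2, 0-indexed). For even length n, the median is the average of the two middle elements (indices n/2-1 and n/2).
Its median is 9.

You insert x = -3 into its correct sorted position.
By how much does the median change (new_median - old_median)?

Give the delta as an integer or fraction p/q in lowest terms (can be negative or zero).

Answer: -4

Derivation:
Old median = 9
After inserting x = -3: new sorted = [-8, -3, 0, 1, 9, 11, 28, 33]
New median = 5
Delta = 5 - 9 = -4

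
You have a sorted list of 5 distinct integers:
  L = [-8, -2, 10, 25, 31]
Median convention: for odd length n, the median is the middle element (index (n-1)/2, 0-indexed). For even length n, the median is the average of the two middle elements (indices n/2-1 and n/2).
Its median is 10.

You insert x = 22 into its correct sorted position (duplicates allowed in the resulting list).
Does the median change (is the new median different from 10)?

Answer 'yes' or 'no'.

Old median = 10
Insert x = 22
New median = 16
Changed? yes

Answer: yes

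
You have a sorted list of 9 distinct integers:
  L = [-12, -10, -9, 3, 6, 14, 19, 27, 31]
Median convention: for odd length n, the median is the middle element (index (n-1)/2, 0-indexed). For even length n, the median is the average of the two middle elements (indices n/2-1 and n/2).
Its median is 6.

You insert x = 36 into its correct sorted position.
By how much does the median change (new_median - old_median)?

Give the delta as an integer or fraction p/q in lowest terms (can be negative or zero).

Answer: 4

Derivation:
Old median = 6
After inserting x = 36: new sorted = [-12, -10, -9, 3, 6, 14, 19, 27, 31, 36]
New median = 10
Delta = 10 - 6 = 4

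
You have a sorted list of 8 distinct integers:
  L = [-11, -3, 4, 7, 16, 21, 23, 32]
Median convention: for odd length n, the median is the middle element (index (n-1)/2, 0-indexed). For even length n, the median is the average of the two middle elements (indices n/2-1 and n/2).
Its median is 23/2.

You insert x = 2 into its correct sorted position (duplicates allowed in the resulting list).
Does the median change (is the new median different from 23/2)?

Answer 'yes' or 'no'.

Old median = 23/2
Insert x = 2
New median = 7
Changed? yes

Answer: yes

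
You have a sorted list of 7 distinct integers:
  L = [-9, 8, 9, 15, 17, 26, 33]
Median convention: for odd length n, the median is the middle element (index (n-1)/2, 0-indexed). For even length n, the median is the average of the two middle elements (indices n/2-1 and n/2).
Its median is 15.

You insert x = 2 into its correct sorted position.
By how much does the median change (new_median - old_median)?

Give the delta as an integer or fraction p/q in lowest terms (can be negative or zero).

Answer: -3

Derivation:
Old median = 15
After inserting x = 2: new sorted = [-9, 2, 8, 9, 15, 17, 26, 33]
New median = 12
Delta = 12 - 15 = -3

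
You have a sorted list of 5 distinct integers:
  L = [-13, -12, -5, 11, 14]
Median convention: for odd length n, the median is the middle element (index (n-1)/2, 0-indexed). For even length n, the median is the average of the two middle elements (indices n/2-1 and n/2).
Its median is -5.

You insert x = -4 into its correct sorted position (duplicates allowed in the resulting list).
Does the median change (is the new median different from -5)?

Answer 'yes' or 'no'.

Old median = -5
Insert x = -4
New median = -9/2
Changed? yes

Answer: yes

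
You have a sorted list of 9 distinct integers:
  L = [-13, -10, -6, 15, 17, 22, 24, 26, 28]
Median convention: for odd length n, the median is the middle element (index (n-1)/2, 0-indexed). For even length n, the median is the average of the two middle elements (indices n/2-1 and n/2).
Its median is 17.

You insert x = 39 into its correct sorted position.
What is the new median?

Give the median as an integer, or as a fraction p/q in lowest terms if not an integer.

Old list (sorted, length 9): [-13, -10, -6, 15, 17, 22, 24, 26, 28]
Old median = 17
Insert x = 39
Old length odd (9). Middle was index 4 = 17.
New length even (10). New median = avg of two middle elements.
x = 39: 9 elements are < x, 0 elements are > x.
New sorted list: [-13, -10, -6, 15, 17, 22, 24, 26, 28, 39]
New median = 39/2

Answer: 39/2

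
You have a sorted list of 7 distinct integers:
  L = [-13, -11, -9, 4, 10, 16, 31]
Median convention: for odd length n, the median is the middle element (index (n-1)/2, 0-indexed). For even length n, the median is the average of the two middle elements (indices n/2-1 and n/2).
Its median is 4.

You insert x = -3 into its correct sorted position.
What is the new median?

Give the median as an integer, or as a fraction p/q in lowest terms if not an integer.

Answer: 1/2

Derivation:
Old list (sorted, length 7): [-13, -11, -9, 4, 10, 16, 31]
Old median = 4
Insert x = -3
Old length odd (7). Middle was index 3 = 4.
New length even (8). New median = avg of two middle elements.
x = -3: 3 elements are < x, 4 elements are > x.
New sorted list: [-13, -11, -9, -3, 4, 10, 16, 31]
New median = 1/2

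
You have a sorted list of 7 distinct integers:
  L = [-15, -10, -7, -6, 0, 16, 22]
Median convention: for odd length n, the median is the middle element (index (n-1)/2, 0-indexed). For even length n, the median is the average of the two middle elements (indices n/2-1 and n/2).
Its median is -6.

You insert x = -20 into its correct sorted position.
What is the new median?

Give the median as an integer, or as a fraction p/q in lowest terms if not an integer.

Old list (sorted, length 7): [-15, -10, -7, -6, 0, 16, 22]
Old median = -6
Insert x = -20
Old length odd (7). Middle was index 3 = -6.
New length even (8). New median = avg of two middle elements.
x = -20: 0 elements are < x, 7 elements are > x.
New sorted list: [-20, -15, -10, -7, -6, 0, 16, 22]
New median = -13/2

Answer: -13/2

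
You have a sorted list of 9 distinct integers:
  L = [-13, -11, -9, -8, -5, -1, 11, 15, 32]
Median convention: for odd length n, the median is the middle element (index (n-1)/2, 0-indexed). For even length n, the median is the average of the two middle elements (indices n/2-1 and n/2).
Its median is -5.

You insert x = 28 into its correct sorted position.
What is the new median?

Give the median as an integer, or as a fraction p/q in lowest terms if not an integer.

Answer: -3

Derivation:
Old list (sorted, length 9): [-13, -11, -9, -8, -5, -1, 11, 15, 32]
Old median = -5
Insert x = 28
Old length odd (9). Middle was index 4 = -5.
New length even (10). New median = avg of two middle elements.
x = 28: 8 elements are < x, 1 elements are > x.
New sorted list: [-13, -11, -9, -8, -5, -1, 11, 15, 28, 32]
New median = -3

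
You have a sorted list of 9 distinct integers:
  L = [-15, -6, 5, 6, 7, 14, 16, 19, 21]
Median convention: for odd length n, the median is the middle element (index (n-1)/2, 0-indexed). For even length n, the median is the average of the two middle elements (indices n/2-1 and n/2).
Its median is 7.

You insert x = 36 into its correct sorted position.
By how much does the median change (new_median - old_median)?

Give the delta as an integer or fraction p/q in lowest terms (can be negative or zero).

Answer: 7/2

Derivation:
Old median = 7
After inserting x = 36: new sorted = [-15, -6, 5, 6, 7, 14, 16, 19, 21, 36]
New median = 21/2
Delta = 21/2 - 7 = 7/2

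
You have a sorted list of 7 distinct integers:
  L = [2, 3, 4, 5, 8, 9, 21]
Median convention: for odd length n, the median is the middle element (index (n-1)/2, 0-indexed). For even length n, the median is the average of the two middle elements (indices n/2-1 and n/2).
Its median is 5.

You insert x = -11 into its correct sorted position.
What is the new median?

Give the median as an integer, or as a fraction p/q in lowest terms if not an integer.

Old list (sorted, length 7): [2, 3, 4, 5, 8, 9, 21]
Old median = 5
Insert x = -11
Old length odd (7). Middle was index 3 = 5.
New length even (8). New median = avg of two middle elements.
x = -11: 0 elements are < x, 7 elements are > x.
New sorted list: [-11, 2, 3, 4, 5, 8, 9, 21]
New median = 9/2

Answer: 9/2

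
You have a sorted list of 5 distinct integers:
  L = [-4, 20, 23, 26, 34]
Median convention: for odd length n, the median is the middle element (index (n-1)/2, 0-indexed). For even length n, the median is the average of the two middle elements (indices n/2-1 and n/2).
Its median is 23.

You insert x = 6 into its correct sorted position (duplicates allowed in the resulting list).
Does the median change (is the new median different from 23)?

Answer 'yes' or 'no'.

Old median = 23
Insert x = 6
New median = 43/2
Changed? yes

Answer: yes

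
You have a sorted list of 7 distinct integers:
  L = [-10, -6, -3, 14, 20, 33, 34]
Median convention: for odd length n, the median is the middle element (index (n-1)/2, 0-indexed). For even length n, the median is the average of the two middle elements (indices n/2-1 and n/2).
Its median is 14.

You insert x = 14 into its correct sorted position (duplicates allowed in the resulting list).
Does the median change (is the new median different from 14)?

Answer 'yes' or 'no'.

Old median = 14
Insert x = 14
New median = 14
Changed? no

Answer: no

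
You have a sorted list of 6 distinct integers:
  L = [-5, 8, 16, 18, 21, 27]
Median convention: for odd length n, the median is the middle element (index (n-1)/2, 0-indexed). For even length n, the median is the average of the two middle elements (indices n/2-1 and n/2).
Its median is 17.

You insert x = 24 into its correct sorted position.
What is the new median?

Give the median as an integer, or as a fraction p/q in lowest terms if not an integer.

Answer: 18

Derivation:
Old list (sorted, length 6): [-5, 8, 16, 18, 21, 27]
Old median = 17
Insert x = 24
Old length even (6). Middle pair: indices 2,3 = 16,18.
New length odd (7). New median = single middle element.
x = 24: 5 elements are < x, 1 elements are > x.
New sorted list: [-5, 8, 16, 18, 21, 24, 27]
New median = 18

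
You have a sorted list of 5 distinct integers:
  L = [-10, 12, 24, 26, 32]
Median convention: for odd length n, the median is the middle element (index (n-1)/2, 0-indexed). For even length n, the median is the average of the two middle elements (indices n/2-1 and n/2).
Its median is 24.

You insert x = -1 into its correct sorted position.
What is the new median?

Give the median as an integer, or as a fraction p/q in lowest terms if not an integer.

Answer: 18

Derivation:
Old list (sorted, length 5): [-10, 12, 24, 26, 32]
Old median = 24
Insert x = -1
Old length odd (5). Middle was index 2 = 24.
New length even (6). New median = avg of two middle elements.
x = -1: 1 elements are < x, 4 elements are > x.
New sorted list: [-10, -1, 12, 24, 26, 32]
New median = 18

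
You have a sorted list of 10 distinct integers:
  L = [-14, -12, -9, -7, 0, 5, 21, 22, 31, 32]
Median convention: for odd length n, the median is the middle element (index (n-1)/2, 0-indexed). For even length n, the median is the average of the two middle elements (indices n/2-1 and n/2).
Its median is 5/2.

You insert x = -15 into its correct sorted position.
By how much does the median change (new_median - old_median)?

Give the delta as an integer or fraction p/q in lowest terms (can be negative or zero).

Answer: -5/2

Derivation:
Old median = 5/2
After inserting x = -15: new sorted = [-15, -14, -12, -9, -7, 0, 5, 21, 22, 31, 32]
New median = 0
Delta = 0 - 5/2 = -5/2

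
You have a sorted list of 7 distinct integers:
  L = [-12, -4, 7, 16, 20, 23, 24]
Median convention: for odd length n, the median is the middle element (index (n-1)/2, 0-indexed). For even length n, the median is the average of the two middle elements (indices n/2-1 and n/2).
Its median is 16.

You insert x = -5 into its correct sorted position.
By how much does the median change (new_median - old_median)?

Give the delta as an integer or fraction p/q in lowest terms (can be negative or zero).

Old median = 16
After inserting x = -5: new sorted = [-12, -5, -4, 7, 16, 20, 23, 24]
New median = 23/2
Delta = 23/2 - 16 = -9/2

Answer: -9/2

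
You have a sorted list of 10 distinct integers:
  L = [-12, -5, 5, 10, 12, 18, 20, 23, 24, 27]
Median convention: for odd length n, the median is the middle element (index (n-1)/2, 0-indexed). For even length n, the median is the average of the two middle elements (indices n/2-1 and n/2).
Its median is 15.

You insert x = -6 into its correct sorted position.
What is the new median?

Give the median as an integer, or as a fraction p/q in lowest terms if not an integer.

Answer: 12

Derivation:
Old list (sorted, length 10): [-12, -5, 5, 10, 12, 18, 20, 23, 24, 27]
Old median = 15
Insert x = -6
Old length even (10). Middle pair: indices 4,5 = 12,18.
New length odd (11). New median = single middle element.
x = -6: 1 elements are < x, 9 elements are > x.
New sorted list: [-12, -6, -5, 5, 10, 12, 18, 20, 23, 24, 27]
New median = 12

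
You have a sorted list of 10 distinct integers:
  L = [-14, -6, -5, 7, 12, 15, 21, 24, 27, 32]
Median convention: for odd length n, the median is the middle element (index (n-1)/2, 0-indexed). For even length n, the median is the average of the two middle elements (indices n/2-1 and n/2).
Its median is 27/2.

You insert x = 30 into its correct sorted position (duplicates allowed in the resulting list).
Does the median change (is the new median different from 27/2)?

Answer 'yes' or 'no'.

Old median = 27/2
Insert x = 30
New median = 15
Changed? yes

Answer: yes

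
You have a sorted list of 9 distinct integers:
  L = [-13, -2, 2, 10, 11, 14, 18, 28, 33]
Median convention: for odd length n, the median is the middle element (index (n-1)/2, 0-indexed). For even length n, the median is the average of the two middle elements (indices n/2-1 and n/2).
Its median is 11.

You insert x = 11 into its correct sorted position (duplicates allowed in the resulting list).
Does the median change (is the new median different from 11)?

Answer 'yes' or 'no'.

Answer: no

Derivation:
Old median = 11
Insert x = 11
New median = 11
Changed? no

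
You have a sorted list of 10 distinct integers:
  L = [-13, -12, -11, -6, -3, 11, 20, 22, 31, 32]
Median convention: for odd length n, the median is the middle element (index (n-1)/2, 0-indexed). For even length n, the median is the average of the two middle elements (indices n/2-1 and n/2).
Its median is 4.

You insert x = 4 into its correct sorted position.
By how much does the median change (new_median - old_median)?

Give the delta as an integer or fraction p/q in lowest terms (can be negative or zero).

Old median = 4
After inserting x = 4: new sorted = [-13, -12, -11, -6, -3, 4, 11, 20, 22, 31, 32]
New median = 4
Delta = 4 - 4 = 0

Answer: 0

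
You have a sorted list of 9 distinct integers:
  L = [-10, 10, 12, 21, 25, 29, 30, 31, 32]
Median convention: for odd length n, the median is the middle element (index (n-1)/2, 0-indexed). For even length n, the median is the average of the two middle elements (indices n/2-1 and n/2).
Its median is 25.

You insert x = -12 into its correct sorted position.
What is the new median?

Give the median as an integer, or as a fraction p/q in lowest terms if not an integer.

Old list (sorted, length 9): [-10, 10, 12, 21, 25, 29, 30, 31, 32]
Old median = 25
Insert x = -12
Old length odd (9). Middle was index 4 = 25.
New length even (10). New median = avg of two middle elements.
x = -12: 0 elements are < x, 9 elements are > x.
New sorted list: [-12, -10, 10, 12, 21, 25, 29, 30, 31, 32]
New median = 23

Answer: 23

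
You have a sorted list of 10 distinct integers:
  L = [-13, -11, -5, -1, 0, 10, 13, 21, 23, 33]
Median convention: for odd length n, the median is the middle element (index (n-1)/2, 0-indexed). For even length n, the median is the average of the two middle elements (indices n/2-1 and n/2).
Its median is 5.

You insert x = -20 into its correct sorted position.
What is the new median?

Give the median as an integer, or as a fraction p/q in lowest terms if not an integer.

Answer: 0

Derivation:
Old list (sorted, length 10): [-13, -11, -5, -1, 0, 10, 13, 21, 23, 33]
Old median = 5
Insert x = -20
Old length even (10). Middle pair: indices 4,5 = 0,10.
New length odd (11). New median = single middle element.
x = -20: 0 elements are < x, 10 elements are > x.
New sorted list: [-20, -13, -11, -5, -1, 0, 10, 13, 21, 23, 33]
New median = 0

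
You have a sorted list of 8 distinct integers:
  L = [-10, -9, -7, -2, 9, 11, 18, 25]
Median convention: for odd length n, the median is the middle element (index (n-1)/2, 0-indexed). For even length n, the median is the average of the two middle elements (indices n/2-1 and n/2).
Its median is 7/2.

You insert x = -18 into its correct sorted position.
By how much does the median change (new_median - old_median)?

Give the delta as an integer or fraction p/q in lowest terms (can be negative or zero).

Old median = 7/2
After inserting x = -18: new sorted = [-18, -10, -9, -7, -2, 9, 11, 18, 25]
New median = -2
Delta = -2 - 7/2 = -11/2

Answer: -11/2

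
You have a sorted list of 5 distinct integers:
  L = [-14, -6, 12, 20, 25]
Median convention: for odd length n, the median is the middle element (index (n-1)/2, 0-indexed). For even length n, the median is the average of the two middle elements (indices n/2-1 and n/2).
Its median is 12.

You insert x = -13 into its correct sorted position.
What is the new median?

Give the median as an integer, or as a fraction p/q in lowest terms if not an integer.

Answer: 3

Derivation:
Old list (sorted, length 5): [-14, -6, 12, 20, 25]
Old median = 12
Insert x = -13
Old length odd (5). Middle was index 2 = 12.
New length even (6). New median = avg of two middle elements.
x = -13: 1 elements are < x, 4 elements are > x.
New sorted list: [-14, -13, -6, 12, 20, 25]
New median = 3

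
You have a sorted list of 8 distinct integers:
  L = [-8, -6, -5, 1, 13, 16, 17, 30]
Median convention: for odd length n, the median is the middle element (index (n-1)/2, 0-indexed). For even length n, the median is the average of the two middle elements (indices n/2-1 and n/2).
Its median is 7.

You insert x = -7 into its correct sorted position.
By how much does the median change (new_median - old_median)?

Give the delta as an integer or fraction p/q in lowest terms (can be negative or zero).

Answer: -6

Derivation:
Old median = 7
After inserting x = -7: new sorted = [-8, -7, -6, -5, 1, 13, 16, 17, 30]
New median = 1
Delta = 1 - 7 = -6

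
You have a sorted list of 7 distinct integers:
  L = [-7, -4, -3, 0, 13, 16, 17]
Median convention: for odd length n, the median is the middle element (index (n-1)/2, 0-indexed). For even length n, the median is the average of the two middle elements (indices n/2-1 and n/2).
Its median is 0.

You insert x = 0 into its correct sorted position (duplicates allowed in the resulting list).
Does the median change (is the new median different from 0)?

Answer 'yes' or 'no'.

Old median = 0
Insert x = 0
New median = 0
Changed? no

Answer: no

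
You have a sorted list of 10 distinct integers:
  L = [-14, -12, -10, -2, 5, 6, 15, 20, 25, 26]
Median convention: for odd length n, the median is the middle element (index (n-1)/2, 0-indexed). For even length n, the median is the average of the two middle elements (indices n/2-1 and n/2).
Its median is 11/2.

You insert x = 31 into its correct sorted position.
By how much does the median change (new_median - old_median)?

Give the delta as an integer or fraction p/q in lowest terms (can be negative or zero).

Old median = 11/2
After inserting x = 31: new sorted = [-14, -12, -10, -2, 5, 6, 15, 20, 25, 26, 31]
New median = 6
Delta = 6 - 11/2 = 1/2

Answer: 1/2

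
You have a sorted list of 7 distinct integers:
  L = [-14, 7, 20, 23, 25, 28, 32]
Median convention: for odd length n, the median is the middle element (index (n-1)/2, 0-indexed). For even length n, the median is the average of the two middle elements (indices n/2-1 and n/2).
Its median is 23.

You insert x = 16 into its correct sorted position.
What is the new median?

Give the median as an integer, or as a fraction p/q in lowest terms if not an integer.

Answer: 43/2

Derivation:
Old list (sorted, length 7): [-14, 7, 20, 23, 25, 28, 32]
Old median = 23
Insert x = 16
Old length odd (7). Middle was index 3 = 23.
New length even (8). New median = avg of two middle elements.
x = 16: 2 elements are < x, 5 elements are > x.
New sorted list: [-14, 7, 16, 20, 23, 25, 28, 32]
New median = 43/2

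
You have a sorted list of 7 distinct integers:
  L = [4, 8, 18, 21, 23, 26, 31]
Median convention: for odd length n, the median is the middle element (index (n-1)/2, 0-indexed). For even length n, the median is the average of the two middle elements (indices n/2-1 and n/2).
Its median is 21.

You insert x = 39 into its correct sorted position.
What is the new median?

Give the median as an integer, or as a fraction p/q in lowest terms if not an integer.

Old list (sorted, length 7): [4, 8, 18, 21, 23, 26, 31]
Old median = 21
Insert x = 39
Old length odd (7). Middle was index 3 = 21.
New length even (8). New median = avg of two middle elements.
x = 39: 7 elements are < x, 0 elements are > x.
New sorted list: [4, 8, 18, 21, 23, 26, 31, 39]
New median = 22

Answer: 22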